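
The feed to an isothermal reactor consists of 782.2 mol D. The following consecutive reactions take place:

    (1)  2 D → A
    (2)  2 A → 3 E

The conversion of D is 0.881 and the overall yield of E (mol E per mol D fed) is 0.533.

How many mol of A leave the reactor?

66.6 mol

Conversion of D: D consumed = 2ξ₁ = 0.881 × 782.2 → ξ₁ = 344.6 mol.
Yield of E: 3ξ₂ / 782.2 = 0.533 → ξ₂ = 139 mol.
Outlet amounts (n = n₀ + Σ ν·ξ):
  D: 782.2 − 2(344.6) = 93.08
  A: 0 + 1(344.6) − 2(139) = 66.62
  E: 0 + 3(139) = 416.9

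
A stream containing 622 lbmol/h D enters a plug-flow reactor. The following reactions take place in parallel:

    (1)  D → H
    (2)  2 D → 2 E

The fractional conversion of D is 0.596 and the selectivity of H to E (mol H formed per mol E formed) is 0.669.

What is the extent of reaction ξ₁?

ξ₁ = 149 lbmol/h

Conversion of D: D consumed = 0.596 × 622 = 370.7 lbmol/h = 1ξ₁ + 2ξ₂.
Selectivity: 1ξ₁ / (2ξ₂) = 0.669 → ξ₁ = 1.338 ξ₂.
Substitute: (1·1.338 + 2) ξ₂ = 370.7 → ξ₂ = 111.1 lbmol/h, ξ₁ = 148.6 lbmol/h.
Outlet amounts (n = n₀ + Σ ν·ξ):
  D: 622 − 1(148.6) − 2(111.1) = 251.3
  H: 0 + 1(148.6) = 148.6
  E: 0 + 2(111.1) = 222.1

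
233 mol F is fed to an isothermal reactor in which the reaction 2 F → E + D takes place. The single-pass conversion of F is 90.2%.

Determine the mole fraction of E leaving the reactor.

F reacted = 0.902 × 233 = 210.2 mol; ν_F = −2, so ξ = 210.2/2 = 105.1 mol.
Outlet amounts (n = n₀ + ν ξ):
  F: 233 − 2(105.1) = 22.83
  E: 0 + 1(105.1) = 105.1
  D: 0 + 1(105.1) = 105.1
Total out = 233 mol; y_E = 105.1 / 233 = 0.451.

0.451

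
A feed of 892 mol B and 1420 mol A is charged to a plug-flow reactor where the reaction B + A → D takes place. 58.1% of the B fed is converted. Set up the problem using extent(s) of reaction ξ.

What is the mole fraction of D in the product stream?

0.289

B reacted = 0.581 × 892 = 518.3 mol; ν_B = −1, so ξ = 518.3/1 = 518.3 mol.
Outlet amounts (n = n₀ + ν ξ):
  B: 892 − 1(518.3) = 373.7
  A: 1420 − 1(518.3) = 901.7
  D: 0 + 1(518.3) = 518.3
Total out = 1794 mol; y_D = 518.3 / 1794 = 0.2889.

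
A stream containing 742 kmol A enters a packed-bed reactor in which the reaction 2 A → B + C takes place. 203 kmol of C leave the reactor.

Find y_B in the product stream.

0.274

For C: n = n₀ + 1ξ → 203 = 0 + 1ξ, giving ξ = 203 kmol.
Outlet amounts (n = n₀ + ν ξ):
  A: 742 − 2(203) = 336
  B: 0 + 1(203) = 203
  C: 0 + 1(203) = 203
Total out = 742 kmol; y_B = 203 / 742 = 0.2736.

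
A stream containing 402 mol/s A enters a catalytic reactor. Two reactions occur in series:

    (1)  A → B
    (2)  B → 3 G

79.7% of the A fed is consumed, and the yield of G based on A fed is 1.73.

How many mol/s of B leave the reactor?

88.6 mol/s

Conversion of A: A consumed = 1ξ₁ = 0.797 × 402 → ξ₁ = 320.4 mol/s.
Yield of G: 3ξ₂ / 402 = 1.73 → ξ₂ = 231.8 mol/s.
Outlet amounts (n = n₀ + Σ ν·ξ):
  A: 402 − 1(320.4) = 81.61
  B: 0 + 1(320.4) − 1(231.8) = 88.57
  G: 0 + 3(231.8) = 695.5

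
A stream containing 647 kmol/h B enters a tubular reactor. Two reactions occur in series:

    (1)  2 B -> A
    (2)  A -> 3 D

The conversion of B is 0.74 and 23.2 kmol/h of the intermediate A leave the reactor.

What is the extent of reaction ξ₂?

Conversion of B: B consumed = 2ξ₁ = 0.74 × 647 → ξ₁ = 239.4 kmol/h.
A balance: n_A = 0 + 1ξ₁ − 1ξ₂ = 23.2 → ξ₂ = (1·239.4 − 23.2)/1 = 216.2 kmol/h.
Outlet amounts (n = n₀ + Σ ν·ξ):
  B: 647 − 2(239.4) = 168.2
  A: 0 + 1(239.4) − 1(216.2) = 23.2
  D: 0 + 3(216.2) = 648.6

ξ₂ = 216 kmol/h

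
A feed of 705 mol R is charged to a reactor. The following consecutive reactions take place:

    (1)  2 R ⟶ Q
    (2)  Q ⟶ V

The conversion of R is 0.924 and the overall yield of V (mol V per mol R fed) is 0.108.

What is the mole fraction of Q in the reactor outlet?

0.658

Conversion of R: R consumed = 2ξ₁ = 0.924 × 705 → ξ₁ = 325.7 mol.
Yield of V: 1ξ₂ / 705 = 0.108 → ξ₂ = 76.14 mol.
Outlet amounts (n = n₀ + Σ ν·ξ):
  R: 705 − 2(325.7) = 53.58
  Q: 0 + 1(325.7) − 1(76.14) = 249.6
  V: 0 + 1(76.14) = 76.14
Total out = 379.3 mol; y_Q = 249.6 / 379.3 = 0.658.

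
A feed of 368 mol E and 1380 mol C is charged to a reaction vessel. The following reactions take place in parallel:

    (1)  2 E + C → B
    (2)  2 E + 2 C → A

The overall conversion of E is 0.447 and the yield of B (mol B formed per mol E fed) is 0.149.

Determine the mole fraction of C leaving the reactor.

0.816

Yield of B: 1ξ₁ / 368 = 0.149 → ξ₁ = 54.83 mol.
Conversion of E: 2ξ₁ + 2ξ₂ = 0.447 × 368 = 164.5 → ξ₂ = 27.42 mol.
Outlet amounts (n = n₀ + Σ ν·ξ):
  E: 368 − 2(54.83) − 2(27.42) = 203.5
  C: 1380 − 1(54.83) − 2(27.42) = 1270
  B: 0 + 1(54.83) = 54.83
  A: 0 + 1(27.42) = 27.42
Total out = 1556 mol; y_C = 1270 / 1556 = 0.8164.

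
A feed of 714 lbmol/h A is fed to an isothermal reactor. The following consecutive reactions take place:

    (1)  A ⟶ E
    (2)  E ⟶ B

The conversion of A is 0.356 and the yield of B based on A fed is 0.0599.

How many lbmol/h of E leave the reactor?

211 lbmol/h

Conversion of A: A consumed = 1ξ₁ = 0.356 × 714 → ξ₁ = 254.2 lbmol/h.
Yield of B: 1ξ₂ / 714 = 0.0599 → ξ₂ = 42.77 lbmol/h.
Outlet amounts (n = n₀ + Σ ν·ξ):
  A: 714 − 1(254.2) = 459.8
  E: 0 + 1(254.2) − 1(42.77) = 211.4
  B: 0 + 1(42.77) = 42.77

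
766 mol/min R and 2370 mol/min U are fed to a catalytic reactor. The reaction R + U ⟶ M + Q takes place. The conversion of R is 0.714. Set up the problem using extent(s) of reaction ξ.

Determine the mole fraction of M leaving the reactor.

0.174

R reacted = 0.714 × 766 = 546.9 mol/min; ν_R = −1, so ξ = 546.9/1 = 546.9 mol/min.
Outlet amounts (n = n₀ + ν ξ):
  R: 766 − 1(546.9) = 219.1
  U: 2370 − 1(546.9) = 1823
  M: 0 + 1(546.9) = 546.9
  Q: 0 + 1(546.9) = 546.9
Total out = 3136 mol/min; y_M = 546.9 / 3136 = 0.1744.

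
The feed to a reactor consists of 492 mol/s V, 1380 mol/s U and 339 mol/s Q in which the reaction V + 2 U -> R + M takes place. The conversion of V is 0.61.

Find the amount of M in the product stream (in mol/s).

300 mol/s

V reacted = 0.61 × 492 = 300.1 mol/s; ν_V = −1, so ξ = 300.1/1 = 300.1 mol/s.
Outlet amounts (n = n₀ + ν ξ):
  V: 492 − 1(300.1) = 191.9
  U: 1380 − 2(300.1) = 779.8
  R: 0 + 1(300.1) = 300.1
  M: 0 + 1(300.1) = 300.1
  Q: 339 (inert)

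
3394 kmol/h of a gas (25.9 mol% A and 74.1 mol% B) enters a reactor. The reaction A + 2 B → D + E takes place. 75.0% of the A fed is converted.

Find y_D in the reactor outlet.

A reacted = 0.75 × 879 = 659.3 kmol/h; ν_A = −1, so ξ = 659.3/1 = 659.3 kmol/h.
Outlet amounts (n = n₀ + ν ξ):
  A: 879 − 1(659.3) = 219.8
  B: 2515 − 2(659.3) = 1196
  D: 0 + 1(659.3) = 659.3
  E: 0 + 1(659.3) = 659.3
Total out = 2735 kmol/h; y_D = 659.3 / 2735 = 0.2411.

0.241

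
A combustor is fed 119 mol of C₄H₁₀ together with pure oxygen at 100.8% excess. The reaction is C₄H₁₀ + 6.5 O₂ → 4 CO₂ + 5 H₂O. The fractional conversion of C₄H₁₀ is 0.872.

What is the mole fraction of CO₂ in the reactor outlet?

0.227

Stoichiometric O₂ = 6.5 × 119 = 773.5 mol; O₂ fed = 773.5 × 2.008 = 1553 mol.
Fuel reacted = 0.872 × 119 → ξ = 103.8 mol.
Outlet (n = n₀ + ν ξ):
  C₄H₁₀: 119 − 1(103.8) = 15.23
  O₂: 1553 − 6.5(103.8) = 878.7
  CO₂: 0 + 4(103.8) = 415.1
  H₂O: 0 + 5(103.8) = 518.8
Total out = 1828 mol; y_CO₂ = 415.1 / 1828 = 0.2271.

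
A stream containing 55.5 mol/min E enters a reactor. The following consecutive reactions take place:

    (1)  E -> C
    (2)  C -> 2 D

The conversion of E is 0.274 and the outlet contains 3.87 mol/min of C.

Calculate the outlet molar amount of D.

22.7 mol/min

Conversion of E: E consumed = 1ξ₁ = 0.274 × 55.5 → ξ₁ = 15.21 mol/min.
C balance: n_C = 0 + 1ξ₁ − 1ξ₂ = 3.87 → ξ₂ = (1·15.21 − 3.87)/1 = 11.34 mol/min.
Outlet amounts (n = n₀ + Σ ν·ξ):
  E: 55.5 − 1(15.21) = 40.29
  C: 0 + 1(15.21) − 1(11.34) = 3.87
  D: 0 + 2(11.34) = 22.67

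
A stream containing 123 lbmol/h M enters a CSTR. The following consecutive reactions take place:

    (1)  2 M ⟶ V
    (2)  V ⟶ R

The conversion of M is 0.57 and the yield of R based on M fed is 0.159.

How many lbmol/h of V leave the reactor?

Conversion of M: M consumed = 2ξ₁ = 0.57 × 123 → ξ₁ = 35.05 lbmol/h.
Yield of R: 1ξ₂ / 123 = 0.159 → ξ₂ = 19.56 lbmol/h.
Outlet amounts (n = n₀ + Σ ν·ξ):
  M: 123 − 2(35.05) = 52.89
  V: 0 + 1(35.05) − 1(19.56) = 15.5
  R: 0 + 1(19.56) = 19.56

15.5 lbmol/h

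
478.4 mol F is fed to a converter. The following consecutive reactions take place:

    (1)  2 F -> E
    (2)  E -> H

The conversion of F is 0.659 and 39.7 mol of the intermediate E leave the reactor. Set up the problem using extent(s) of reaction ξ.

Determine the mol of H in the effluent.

118 mol

Conversion of F: F consumed = 2ξ₁ = 0.659 × 478.4 → ξ₁ = 157.6 mol.
E balance: n_E = 0 + 1ξ₁ − 1ξ₂ = 39.7 → ξ₂ = (1·157.6 − 39.7)/1 = 117.9 mol.
Outlet amounts (n = n₀ + Σ ν·ξ):
  F: 478.4 − 2(157.6) = 163.1
  E: 0 + 1(157.6) − 1(117.9) = 39.7
  H: 0 + 1(117.9) = 117.9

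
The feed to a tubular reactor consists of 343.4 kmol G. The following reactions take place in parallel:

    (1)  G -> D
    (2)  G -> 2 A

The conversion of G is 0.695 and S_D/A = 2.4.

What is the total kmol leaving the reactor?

385 kmol

Conversion of G: G consumed = 0.695 × 343.4 = 238.7 kmol = 1ξ₁ + 1ξ₂.
Selectivity: 1ξ₁ / (2ξ₂) = 2.4 → ξ₁ = 4.8 ξ₂.
Substitute: (1·4.8 + 1) ξ₂ = 238.7 → ξ₂ = 41.15 kmol, ξ₁ = 197.5 kmol.
Outlet amounts (n = n₀ + Σ ν·ξ):
  G: 343.4 − 1(197.5) − 1(41.15) = 104.7
  D: 0 + 1(197.5) = 197.5
  A: 0 + 2(41.15) = 82.3
Total out = 104.7 + 197.5 + 82.3 = 384.5 kmol.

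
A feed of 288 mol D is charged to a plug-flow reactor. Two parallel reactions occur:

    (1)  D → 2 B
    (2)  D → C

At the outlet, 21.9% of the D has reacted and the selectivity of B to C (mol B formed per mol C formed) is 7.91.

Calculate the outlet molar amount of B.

Conversion of D: D consumed = 0.219 × 288 = 63.07 mol = 1ξ₁ + 1ξ₂.
Selectivity: 2ξ₁ / (1ξ₂) = 7.91 → ξ₁ = 3.955 ξ₂.
Substitute: (1·3.955 + 1) ξ₂ = 63.07 → ξ₂ = 12.73 mol, ξ₁ = 50.34 mol.
Outlet amounts (n = n₀ + Σ ν·ξ):
  D: 288 − 1(50.34) − 1(12.73) = 224.9
  B: 0 + 2(50.34) = 100.7
  C: 0 + 1(12.73) = 12.73

101 mol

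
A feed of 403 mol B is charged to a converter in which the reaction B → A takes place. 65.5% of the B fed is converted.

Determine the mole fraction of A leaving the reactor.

0.655

B reacted = 0.655 × 403 = 264 mol; ν_B = −1, so ξ = 264/1 = 264 mol.
Outlet amounts (n = n₀ + ν ξ):
  B: 403 − 1(264) = 139
  A: 0 + 1(264) = 264
Total out = 403 mol; y_A = 264 / 403 = 0.655.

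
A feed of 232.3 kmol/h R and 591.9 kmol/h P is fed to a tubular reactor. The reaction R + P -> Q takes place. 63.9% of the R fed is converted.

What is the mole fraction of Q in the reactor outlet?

R reacted = 0.639 × 232.3 = 148.4 kmol/h; ν_R = −1, so ξ = 148.4/1 = 148.4 kmol/h.
Outlet amounts (n = n₀ + ν ξ):
  R: 232.3 − 1(148.4) = 83.86
  P: 591.9 − 1(148.4) = 443.5
  Q: 0 + 1(148.4) = 148.4
Total out = 675.8 kmol/h; y_Q = 148.4 / 675.8 = 0.2197.

0.22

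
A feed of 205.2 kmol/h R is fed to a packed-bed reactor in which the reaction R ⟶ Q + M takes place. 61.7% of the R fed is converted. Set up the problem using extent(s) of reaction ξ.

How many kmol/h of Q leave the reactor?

127 kmol/h

R reacted = 0.617 × 205.2 = 126.6 kmol/h; ν_R = −1, so ξ = 126.6/1 = 126.6 kmol/h.
Outlet amounts (n = n₀ + ν ξ):
  R: 205.2 − 1(126.6) = 78.59
  Q: 0 + 1(126.6) = 126.6
  M: 0 + 1(126.6) = 126.6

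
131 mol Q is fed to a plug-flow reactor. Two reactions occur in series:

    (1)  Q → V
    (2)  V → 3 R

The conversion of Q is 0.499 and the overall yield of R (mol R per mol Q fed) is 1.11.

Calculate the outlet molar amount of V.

Conversion of Q: Q consumed = 1ξ₁ = 0.499 × 131 → ξ₁ = 65.37 mol.
Yield of R: 3ξ₂ / 131 = 1.11 → ξ₂ = 48.47 mol.
Outlet amounts (n = n₀ + Σ ν·ξ):
  Q: 131 − 1(65.37) = 65.63
  V: 0 + 1(65.37) − 1(48.47) = 16.9
  R: 0 + 3(48.47) = 145.4

16.9 mol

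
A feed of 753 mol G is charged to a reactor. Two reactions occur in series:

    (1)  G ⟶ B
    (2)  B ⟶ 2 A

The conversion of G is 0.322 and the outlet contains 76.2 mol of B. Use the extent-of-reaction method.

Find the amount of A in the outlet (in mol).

333 mol

Conversion of G: G consumed = 1ξ₁ = 0.322 × 753 → ξ₁ = 242.5 mol.
B balance: n_B = 0 + 1ξ₁ − 1ξ₂ = 76.2 → ξ₂ = (1·242.5 − 76.2)/1 = 166.3 mol.
Outlet amounts (n = n₀ + Σ ν·ξ):
  G: 753 − 1(242.5) = 510.5
  B: 0 + 1(242.5) − 1(166.3) = 76.2
  A: 0 + 2(166.3) = 332.5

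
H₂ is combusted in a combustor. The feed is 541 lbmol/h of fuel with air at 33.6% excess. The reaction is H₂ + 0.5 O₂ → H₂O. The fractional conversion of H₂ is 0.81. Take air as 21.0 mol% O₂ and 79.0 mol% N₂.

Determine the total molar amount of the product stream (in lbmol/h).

Stoichiometric O₂ = 0.5 × 541 = 270.5 lbmol/h; O₂ fed = 270.5 × 1.336 = 361.4 lbmol/h.
N₂ fed = 361.4 × 79/21 = 1360 lbmol/h.
Fuel reacted = 0.81 × 541 → ξ = 438.2 lbmol/h.
Outlet (n = n₀ + ν ξ):
  H₂: 541 − 1(438.2) = 102.8
  O₂: 361.4 − 0.5(438.2) = 142.3
  N₂: 1360 (inert)
  H₂O: 0 + 1(438.2) = 438.2
Total out = 102.8 + 142.3 + 1360 + 438.2 = 2043 lbmol/h.

2040 lbmol/h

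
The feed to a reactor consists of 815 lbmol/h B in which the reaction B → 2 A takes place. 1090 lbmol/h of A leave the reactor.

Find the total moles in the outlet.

For A: n = n₀ + 2ξ → 1090 = 0 + 2ξ, giving ξ = 545 lbmol/h.
Outlet amounts (n = n₀ + ν ξ):
  B: 815 − 1(545) = 270
  A: 0 + 2(545) = 1090
Total out = 270 + 1090 = 1360 lbmol/h.

1360 lbmol/h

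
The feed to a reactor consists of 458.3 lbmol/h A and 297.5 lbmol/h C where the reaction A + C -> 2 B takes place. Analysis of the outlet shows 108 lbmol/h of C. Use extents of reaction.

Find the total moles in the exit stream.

For C: n = n₀ − 1ξ → 108 = 297.5 − 1ξ, giving ξ = 189.5 lbmol/h.
Outlet amounts (n = n₀ + ν ξ):
  A: 458.3 − 1(189.5) = 268.8
  C: 297.5 − 1(189.5) = 108
  B: 0 + 2(189.5) = 379
Total out = 268.8 + 108 + 379 = 755.8 lbmol/h.

756 lbmol/h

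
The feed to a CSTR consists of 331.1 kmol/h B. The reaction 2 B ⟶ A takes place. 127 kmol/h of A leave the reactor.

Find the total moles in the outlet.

For A: n = n₀ + 1ξ → 127 = 0 + 1ξ, giving ξ = 127 kmol/h.
Outlet amounts (n = n₀ + ν ξ):
  B: 331.1 − 2(127) = 77.1
  A: 0 + 1(127) = 127
Total out = 77.1 + 127 = 204.1 kmol/h.

204 kmol/h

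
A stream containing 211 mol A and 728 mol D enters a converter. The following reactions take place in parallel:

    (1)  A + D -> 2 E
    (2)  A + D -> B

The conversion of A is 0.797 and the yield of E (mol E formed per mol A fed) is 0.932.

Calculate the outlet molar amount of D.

560 mol

Yield of E: 2ξ₁ / 211 = 0.932 → ξ₁ = 98.33 mol.
Conversion of A: 1ξ₁ + 1ξ₂ = 0.797 × 211 = 168.2 → ξ₂ = 69.84 mol.
Outlet amounts (n = n₀ + Σ ν·ξ):
  A: 211 − 1(98.33) − 1(69.84) = 42.83
  D: 728 − 1(98.33) − 1(69.84) = 559.8
  E: 0 + 2(98.33) = 196.7
  B: 0 + 1(69.84) = 69.84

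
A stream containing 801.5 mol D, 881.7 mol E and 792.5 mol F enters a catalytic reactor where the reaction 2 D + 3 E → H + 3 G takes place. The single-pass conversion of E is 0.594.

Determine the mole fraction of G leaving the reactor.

0.228

E reacted = 0.594 × 881.7 = 523.7 mol; ν_E = −3, so ξ = 523.7/3 = 174.6 mol.
Outlet amounts (n = n₀ + ν ξ):
  D: 801.5 − 2(174.6) = 452.3
  E: 881.7 − 3(174.6) = 358
  H: 0 + 1(174.6) = 174.6
  G: 0 + 3(174.6) = 523.7
  F: 792.5 (inert)
Total out = 2301 mol; y_G = 523.7 / 2301 = 0.2276.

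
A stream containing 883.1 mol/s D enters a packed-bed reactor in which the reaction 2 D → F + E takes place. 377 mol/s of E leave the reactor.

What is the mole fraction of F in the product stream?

0.427

For E: n = n₀ + 1ξ → 377 = 0 + 1ξ, giving ξ = 377 mol/s.
Outlet amounts (n = n₀ + ν ξ):
  D: 883.1 − 2(377) = 129.1
  F: 0 + 1(377) = 377
  E: 0 + 1(377) = 377
Total out = 883.1 mol/s; y_F = 377 / 883.1 = 0.4269.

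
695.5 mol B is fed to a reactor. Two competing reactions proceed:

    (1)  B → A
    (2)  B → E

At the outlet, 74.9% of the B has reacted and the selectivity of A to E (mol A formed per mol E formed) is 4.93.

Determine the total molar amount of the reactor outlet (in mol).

Conversion of B: B consumed = 0.749 × 695.5 = 520.9 mol = 1ξ₁ + 1ξ₂.
Selectivity: 1ξ₁ / (1ξ₂) = 4.93 → ξ₁ = 4.93 ξ₂.
Substitute: (1·4.93 + 1) ξ₂ = 520.9 → ξ₂ = 87.85 mol, ξ₁ = 433.1 mol.
Outlet amounts (n = n₀ + Σ ν·ξ):
  B: 695.5 − 1(433.1) − 1(87.85) = 174.6
  A: 0 + 1(433.1) = 433.1
  E: 0 + 1(87.85) = 87.85
Total out = 174.6 + 433.1 + 87.85 = 695.5 mol.

696 mol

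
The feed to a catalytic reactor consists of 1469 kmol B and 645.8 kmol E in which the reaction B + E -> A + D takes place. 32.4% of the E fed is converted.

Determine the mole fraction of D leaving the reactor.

0.0989

E reacted = 0.324 × 645.8 = 209.2 kmol; ν_E = −1, so ξ = 209.2/1 = 209.2 kmol.
Outlet amounts (n = n₀ + ν ξ):
  B: 1469 − 1(209.2) = 1260
  E: 645.8 − 1(209.2) = 436.6
  A: 0 + 1(209.2) = 209.2
  D: 0 + 1(209.2) = 209.2
Total out = 2115 kmol; y_D = 209.2 / 2115 = 0.09894.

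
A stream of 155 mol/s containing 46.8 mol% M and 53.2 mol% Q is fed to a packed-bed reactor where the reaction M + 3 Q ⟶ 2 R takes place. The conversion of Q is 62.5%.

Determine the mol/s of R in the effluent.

34.4 mol/s

Q reacted = 0.625 × 82.46 = 51.54 mol/s; ν_Q = −3, so ξ = 51.54/3 = 17.18 mol/s.
Outlet amounts (n = n₀ + ν ξ):
  M: 72.54 − 1(17.18) = 55.36
  Q: 82.46 − 3(17.18) = 30.92
  R: 0 + 2(17.18) = 34.36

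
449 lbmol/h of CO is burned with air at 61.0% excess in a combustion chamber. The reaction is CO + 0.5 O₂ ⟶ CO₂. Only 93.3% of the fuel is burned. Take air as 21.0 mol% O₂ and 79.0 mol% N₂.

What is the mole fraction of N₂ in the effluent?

Stoichiometric O₂ = 0.5 × 449 = 224.5 lbmol/h; O₂ fed = 224.5 × 1.610 = 361.4 lbmol/h.
N₂ fed = 361.4 × 79/21 = 1360 lbmol/h.
Fuel reacted = 0.933 × 449 → ξ = 418.9 lbmol/h.
Outlet (n = n₀ + ν ξ):
  CO: 449 − 1(418.9) = 30.08
  O₂: 361.4 − 0.5(418.9) = 152
  N₂: 1360 (inert)
  CO₂: 0 + 1(418.9) = 418.9
Total out = 1961 lbmol/h; y_N₂ = 1360 / 1961 = 0.6935.

0.693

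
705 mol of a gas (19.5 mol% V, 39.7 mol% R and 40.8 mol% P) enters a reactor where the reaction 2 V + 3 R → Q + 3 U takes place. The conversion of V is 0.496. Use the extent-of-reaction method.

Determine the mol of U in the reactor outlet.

102 mol

V reacted = 0.496 × 137.5 = 68.19 mol; ν_V = −2, so ξ = 68.19/2 = 34.09 mol.
Outlet amounts (n = n₀ + ν ξ):
  V: 137.5 − 2(34.09) = 69.29
  R: 279.9 − 3(34.09) = 177.6
  Q: 0 + 1(34.09) = 34.09
  U: 0 + 3(34.09) = 102.3
  P: 287.6 (inert)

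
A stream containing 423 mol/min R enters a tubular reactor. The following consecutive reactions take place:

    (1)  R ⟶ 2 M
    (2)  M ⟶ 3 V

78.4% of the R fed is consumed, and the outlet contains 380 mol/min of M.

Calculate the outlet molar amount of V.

850 mol/min

Conversion of R: R consumed = 1ξ₁ = 0.784 × 423 → ξ₁ = 331.6 mol/min.
M balance: n_M = 0 + 2ξ₁ − 1ξ₂ = 380 → ξ₂ = (2·331.6 − 380)/1 = 283.3 mol/min.
Outlet amounts (n = n₀ + Σ ν·ξ):
  R: 423 − 1(331.6) = 91.37
  M: 0 + 2(331.6) − 1(283.3) = 380
  V: 0 + 3(283.3) = 849.8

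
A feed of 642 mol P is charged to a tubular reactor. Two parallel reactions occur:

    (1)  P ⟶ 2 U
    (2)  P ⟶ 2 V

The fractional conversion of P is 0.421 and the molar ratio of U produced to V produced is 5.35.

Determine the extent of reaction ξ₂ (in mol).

Conversion of P: P consumed = 0.421 × 642 = 270.3 mol = 1ξ₁ + 1ξ₂.
Selectivity: 2ξ₁ / (2ξ₂) = 5.35 → ξ₁ = 5.35 ξ₂.
Substitute: (1·5.35 + 1) ξ₂ = 270.3 → ξ₂ = 42.56 mol, ξ₁ = 227.7 mol.
Outlet amounts (n = n₀ + Σ ν·ξ):
  P: 642 − 1(227.7) − 1(42.56) = 371.7
  U: 0 + 2(227.7) = 455.4
  V: 0 + 2(42.56) = 85.13

ξ₂ = 42.6 mol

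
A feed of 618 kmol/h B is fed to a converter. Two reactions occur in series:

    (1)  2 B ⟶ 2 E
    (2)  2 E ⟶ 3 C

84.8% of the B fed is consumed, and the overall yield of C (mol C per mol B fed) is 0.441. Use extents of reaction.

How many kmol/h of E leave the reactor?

342 kmol/h

Conversion of B: B consumed = 2ξ₁ = 0.848 × 618 → ξ₁ = 262 kmol/h.
Yield of C: 3ξ₂ / 618 = 0.441 → ξ₂ = 90.85 kmol/h.
Outlet amounts (n = n₀ + Σ ν·ξ):
  B: 618 − 2(262) = 93.94
  E: 0 + 2(262) − 2(90.85) = 342.4
  C: 0 + 3(90.85) = 272.5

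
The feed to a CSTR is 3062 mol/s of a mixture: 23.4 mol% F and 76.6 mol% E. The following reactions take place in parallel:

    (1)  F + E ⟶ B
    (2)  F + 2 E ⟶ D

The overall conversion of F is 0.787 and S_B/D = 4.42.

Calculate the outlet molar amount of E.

Conversion of F: F consumed = 0.787 × 716.5 = 563.9 mol/s = 1ξ₁ + 1ξ₂.
Selectivity: 1ξ₁ / (1ξ₂) = 4.42 → ξ₁ = 4.42 ξ₂.
Substitute: (1·4.42 + 1) ξ₂ = 563.9 → ξ₂ = 104 mol/s, ξ₁ = 459.9 mol/s.
Outlet amounts (n = n₀ + Σ ν·ξ):
  F: 716.5 − 1(459.9) − 1(104) = 152.6
  E: 2345 − 1(459.9) − 2(104) = 1678
  B: 0 + 1(459.9) = 459.9
  D: 0 + 1(104) = 104

1680 mol/s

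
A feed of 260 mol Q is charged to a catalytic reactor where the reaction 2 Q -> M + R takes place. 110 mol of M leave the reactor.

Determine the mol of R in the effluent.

110 mol

For M: n = n₀ + 1ξ → 110 = 0 + 1ξ, giving ξ = 110 mol.
Outlet amounts (n = n₀ + ν ξ):
  Q: 260 − 2(110) = 40
  M: 0 + 1(110) = 110
  R: 0 + 1(110) = 110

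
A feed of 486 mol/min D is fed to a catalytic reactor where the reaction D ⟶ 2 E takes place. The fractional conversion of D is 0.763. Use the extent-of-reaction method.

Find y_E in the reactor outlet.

D reacted = 0.763 × 486 = 370.8 mol/min; ν_D = −1, so ξ = 370.8/1 = 370.8 mol/min.
Outlet amounts (n = n₀ + ν ξ):
  D: 486 − 1(370.8) = 115.2
  E: 0 + 2(370.8) = 741.6
Total out = 856.8 mol/min; y_E = 741.6 / 856.8 = 0.8656.

0.866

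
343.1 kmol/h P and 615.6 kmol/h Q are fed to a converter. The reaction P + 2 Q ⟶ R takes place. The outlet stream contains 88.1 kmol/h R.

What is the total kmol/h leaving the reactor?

782 kmol/h

For R: n = n₀ + 1ξ → 88.1 = 0 + 1ξ, giving ξ = 88.1 kmol/h.
Outlet amounts (n = n₀ + ν ξ):
  P: 343.1 − 1(88.1) = 255
  Q: 615.6 − 2(88.1) = 439.4
  R: 0 + 1(88.1) = 88.1
Total out = 255 + 439.4 + 88.1 = 782.5 kmol/h.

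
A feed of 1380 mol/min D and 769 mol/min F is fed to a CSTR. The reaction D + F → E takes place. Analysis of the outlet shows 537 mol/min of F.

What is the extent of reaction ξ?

ξ = 232 mol/min

For F: n = n₀ − 1ξ → 537 = 769 − 1ξ, giving ξ = 232 mol/min.
Outlet amounts (n = n₀ + ν ξ):
  D: 1380 − 1(232) = 1148
  F: 769 − 1(232) = 537
  E: 0 + 1(232) = 232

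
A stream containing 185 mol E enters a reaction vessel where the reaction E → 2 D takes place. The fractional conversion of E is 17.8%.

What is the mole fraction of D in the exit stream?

0.302

E reacted = 0.178 × 185 = 32.93 mol; ν_E = −1, so ξ = 32.93/1 = 32.93 mol.
Outlet amounts (n = n₀ + ν ξ):
  E: 185 − 1(32.93) = 152.1
  D: 0 + 2(32.93) = 65.86
Total out = 217.9 mol; y_D = 65.86 / 217.9 = 0.3022.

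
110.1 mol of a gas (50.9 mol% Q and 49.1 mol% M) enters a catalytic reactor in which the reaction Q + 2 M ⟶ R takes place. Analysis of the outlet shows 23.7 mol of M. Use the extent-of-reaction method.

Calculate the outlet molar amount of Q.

For M: n = n₀ − 2ξ → 23.7 = 54.06 − 2ξ, giving ξ = 15.18 mol.
Outlet amounts (n = n₀ + ν ξ):
  Q: 56.04 − 1(15.18) = 40.86
  M: 54.06 − 2(15.18) = 23.7
  R: 0 + 1(15.18) = 15.18

40.9 mol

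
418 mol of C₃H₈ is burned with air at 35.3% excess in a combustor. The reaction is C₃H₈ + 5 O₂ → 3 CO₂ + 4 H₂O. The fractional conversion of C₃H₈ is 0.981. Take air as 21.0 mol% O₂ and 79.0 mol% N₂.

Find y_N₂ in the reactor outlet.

0.744

Stoichiometric O₂ = 5 × 418 = 2090 mol; O₂ fed = 2090 × 1.353 = 2828 mol.
N₂ fed = 2828 × 79/21 = 10640 mol.
Fuel reacted = 0.981 × 418 → ξ = 410.1 mol.
Outlet (n = n₀ + ν ξ):
  C₃H₈: 418 − 1(410.1) = 7.942
  O₂: 2828 − 5(410.1) = 777.5
  N₂: 10640 (inert)
  CO₂: 0 + 3(410.1) = 1230
  H₂O: 0 + 4(410.1) = 1640
Total out = 14290 mol; y_N₂ = 10640 / 14290 = 0.7442.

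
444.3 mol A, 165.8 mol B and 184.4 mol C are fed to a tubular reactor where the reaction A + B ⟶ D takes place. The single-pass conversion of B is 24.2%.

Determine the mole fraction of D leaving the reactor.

0.0532

B reacted = 0.242 × 165.8 = 40.12 mol; ν_B = −1, so ξ = 40.12/1 = 40.12 mol.
Outlet amounts (n = n₀ + ν ξ):
  A: 444.3 − 1(40.12) = 404.2
  B: 165.8 − 1(40.12) = 125.7
  D: 0 + 1(40.12) = 40.12
  C: 184.4 (inert)
Total out = 754.4 mol; y_D = 40.12 / 754.4 = 0.05319.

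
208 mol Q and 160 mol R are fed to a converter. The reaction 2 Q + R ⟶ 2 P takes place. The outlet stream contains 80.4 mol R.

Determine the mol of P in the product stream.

For R: n = n₀ − 1ξ → 80.4 = 160 − 1ξ, giving ξ = 79.6 mol.
Outlet amounts (n = n₀ + ν ξ):
  Q: 208 − 2(79.6) = 48.8
  R: 160 − 1(79.6) = 80.4
  P: 0 + 2(79.6) = 159.2

159 mol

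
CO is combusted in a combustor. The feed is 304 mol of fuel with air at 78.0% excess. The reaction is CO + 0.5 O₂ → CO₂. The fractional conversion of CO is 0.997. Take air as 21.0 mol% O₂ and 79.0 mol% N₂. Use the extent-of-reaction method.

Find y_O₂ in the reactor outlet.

0.0826

Stoichiometric O₂ = 0.5 × 304 = 152 mol; O₂ fed = 152 × 1.780 = 270.6 mol.
N₂ fed = 270.6 × 79/21 = 1018 mol.
Fuel reacted = 0.997 × 304 → ξ = 303.1 mol.
Outlet (n = n₀ + ν ξ):
  CO: 304 − 1(303.1) = 0.912
  O₂: 270.6 − 0.5(303.1) = 119
  N₂: 1018 (inert)
  CO₂: 0 + 1(303.1) = 303.1
Total out = 1441 mol; y_O₂ = 119 / 1441 = 0.0826.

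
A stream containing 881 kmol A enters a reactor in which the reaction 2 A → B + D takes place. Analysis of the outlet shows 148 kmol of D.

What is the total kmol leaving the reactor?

For D: n = n₀ + 1ξ → 148 = 0 + 1ξ, giving ξ = 148 kmol.
Outlet amounts (n = n₀ + ν ξ):
  A: 881 − 2(148) = 585
  B: 0 + 1(148) = 148
  D: 0 + 1(148) = 148
Total out = 585 + 148 + 148 = 881 kmol.

881 kmol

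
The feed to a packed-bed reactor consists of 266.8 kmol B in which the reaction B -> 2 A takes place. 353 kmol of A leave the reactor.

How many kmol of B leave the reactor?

For A: n = n₀ + 2ξ → 353 = 0 + 2ξ, giving ξ = 176.5 kmol.
Outlet amounts (n = n₀ + ν ξ):
  B: 266.8 − 1(176.5) = 90.3
  A: 0 + 2(176.5) = 353

90.3 kmol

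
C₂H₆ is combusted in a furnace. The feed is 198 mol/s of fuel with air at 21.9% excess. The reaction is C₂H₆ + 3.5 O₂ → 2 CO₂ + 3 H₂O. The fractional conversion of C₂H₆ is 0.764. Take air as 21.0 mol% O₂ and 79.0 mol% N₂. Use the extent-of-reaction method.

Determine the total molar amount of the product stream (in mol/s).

4300 mol/s

Stoichiometric O₂ = 3.5 × 198 = 693 mol/s; O₂ fed = 693 × 1.219 = 844.8 mol/s.
N₂ fed = 844.8 × 79/21 = 3178 mol/s.
Fuel reacted = 0.764 × 198 → ξ = 151.3 mol/s.
Outlet (n = n₀ + ν ξ):
  C₂H₆: 198 − 1(151.3) = 46.73
  O₂: 844.8 − 3.5(151.3) = 315.3
  N₂: 3178 (inert)
  CO₂: 0 + 2(151.3) = 302.5
  H₂O: 0 + 3(151.3) = 453.8
Total out = 46.73 + 315.3 + 3178 + 302.5 + 453.8 = 4296 mol/s.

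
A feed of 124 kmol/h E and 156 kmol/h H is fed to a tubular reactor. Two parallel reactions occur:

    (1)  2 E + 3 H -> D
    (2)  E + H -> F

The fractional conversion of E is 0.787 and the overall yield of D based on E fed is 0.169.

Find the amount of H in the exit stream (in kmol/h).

37.5 kmol/h

Yield of D: 1ξ₁ / 124 = 0.169 → ξ₁ = 20.96 kmol/h.
Conversion of E: 2ξ₁ + 1ξ₂ = 0.787 × 124 = 97.59 → ξ₂ = 55.68 kmol/h.
Outlet amounts (n = n₀ + Σ ν·ξ):
  E: 124 − 2(20.96) − 1(55.68) = 26.41
  H: 156 − 3(20.96) − 1(55.68) = 37.46
  D: 0 + 1(20.96) = 20.96
  F: 0 + 1(55.68) = 55.68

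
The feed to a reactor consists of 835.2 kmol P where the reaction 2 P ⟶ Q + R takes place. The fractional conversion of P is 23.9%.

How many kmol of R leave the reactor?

P reacted = 0.239 × 835.2 = 199.6 kmol; ν_P = −2, so ξ = 199.6/2 = 99.81 kmol.
Outlet amounts (n = n₀ + ν ξ):
  P: 835.2 − 2(99.81) = 635.6
  Q: 0 + 1(99.81) = 99.81
  R: 0 + 1(99.81) = 99.81

99.8 kmol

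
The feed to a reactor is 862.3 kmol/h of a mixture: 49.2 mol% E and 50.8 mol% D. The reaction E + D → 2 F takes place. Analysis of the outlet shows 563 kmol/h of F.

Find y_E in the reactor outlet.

For F: n = n₀ + 2ξ → 563 = 0 + 2ξ, giving ξ = 281.5 kmol/h.
Outlet amounts (n = n₀ + ν ξ):
  E: 424.3 − 1(281.5) = 142.8
  D: 438 − 1(281.5) = 156.5
  F: 0 + 2(281.5) = 563
Total out = 862.3 kmol/h; y_E = 142.8 / 862.3 = 0.1655.

0.166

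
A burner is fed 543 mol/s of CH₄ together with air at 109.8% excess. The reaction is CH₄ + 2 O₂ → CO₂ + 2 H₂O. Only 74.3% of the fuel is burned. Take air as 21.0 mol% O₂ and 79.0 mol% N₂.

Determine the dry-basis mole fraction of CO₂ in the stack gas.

0.0381

Stoichiometric O₂ = 2 × 543 = 1086 mol/s; O₂ fed = 1086 × 2.098 = 2278 mol/s.
N₂ fed = 2278 × 79/21 = 8571 mol/s.
Fuel reacted = 0.743 × 543 → ξ = 403.4 mol/s.
Outlet (n = n₀ + ν ξ):
  CH₄: 543 − 1(403.4) = 139.6
  O₂: 2278 − 2(403.4) = 1472
  N₂: 8571 (inert)
  CO₂: 0 + 1(403.4) = 403.4
  H₂O: 0 + 2(403.4) = 806.9
Dry total = 10590 mol/s; y_CO₂ (dry) = 403.4 / 10590 = 0.03811.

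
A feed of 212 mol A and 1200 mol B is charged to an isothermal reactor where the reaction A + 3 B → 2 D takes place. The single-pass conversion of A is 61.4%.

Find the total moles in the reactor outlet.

1150 mol

A reacted = 0.614 × 212 = 130.2 mol; ν_A = −1, so ξ = 130.2/1 = 130.2 mol.
Outlet amounts (n = n₀ + ν ξ):
  A: 212 − 1(130.2) = 81.83
  B: 1200 − 3(130.2) = 809.5
  D: 0 + 2(130.2) = 260.3
Total out = 81.83 + 809.5 + 260.3 = 1152 mol.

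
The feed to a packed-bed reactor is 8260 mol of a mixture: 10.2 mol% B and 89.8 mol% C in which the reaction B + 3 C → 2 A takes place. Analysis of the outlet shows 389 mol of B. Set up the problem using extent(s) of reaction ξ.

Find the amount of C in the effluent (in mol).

6060 mol

For B: n = n₀ − 1ξ → 389 = 842.5 − 1ξ, giving ξ = 453.5 mol.
Outlet amounts (n = n₀ + ν ξ):
  B: 842.5 − 1(453.5) = 389
  C: 7417 − 3(453.5) = 6057
  A: 0 + 2(453.5) = 907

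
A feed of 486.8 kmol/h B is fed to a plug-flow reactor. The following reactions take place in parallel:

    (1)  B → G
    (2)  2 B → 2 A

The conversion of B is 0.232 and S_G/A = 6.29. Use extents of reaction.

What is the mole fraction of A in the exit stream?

0.0318

Conversion of B: B consumed = 0.232 × 486.8 = 112.9 kmol/h = 1ξ₁ + 2ξ₂.
Selectivity: 1ξ₁ / (2ξ₂) = 6.29 → ξ₁ = 12.58 ξ₂.
Substitute: (1·12.58 + 2) ξ₂ = 112.9 → ξ₂ = 7.746 kmol/h, ξ₁ = 97.45 kmol/h.
Outlet amounts (n = n₀ + Σ ν·ξ):
  B: 486.8 − 1(97.45) − 2(7.746) = 373.9
  G: 0 + 1(97.45) = 97.45
  A: 0 + 2(7.746) = 15.49
Total out = 486.8 kmol/h; y_A = 15.49 / 486.8 = 0.03182.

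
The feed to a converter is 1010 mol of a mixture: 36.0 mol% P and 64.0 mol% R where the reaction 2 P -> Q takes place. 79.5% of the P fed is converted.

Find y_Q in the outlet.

0.167

P reacted = 0.795 × 363.6 = 289.1 mol; ν_P = −2, so ξ = 289.1/2 = 144.5 mol.
Outlet amounts (n = n₀ + ν ξ):
  P: 363.6 − 2(144.5) = 74.54
  Q: 0 + 1(144.5) = 144.5
  R: 646.4 (inert)
Total out = 865.5 mol; y_Q = 144.5 / 865.5 = 0.167.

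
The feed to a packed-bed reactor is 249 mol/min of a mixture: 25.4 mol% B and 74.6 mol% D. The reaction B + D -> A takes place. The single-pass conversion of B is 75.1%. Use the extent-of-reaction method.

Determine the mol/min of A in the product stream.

47.5 mol/min

B reacted = 0.751 × 63.25 = 47.5 mol/min; ν_B = −1, so ξ = 47.5/1 = 47.5 mol/min.
Outlet amounts (n = n₀ + ν ξ):
  B: 63.25 − 1(47.5) = 15.75
  D: 185.8 − 1(47.5) = 138.3
  A: 0 + 1(47.5) = 47.5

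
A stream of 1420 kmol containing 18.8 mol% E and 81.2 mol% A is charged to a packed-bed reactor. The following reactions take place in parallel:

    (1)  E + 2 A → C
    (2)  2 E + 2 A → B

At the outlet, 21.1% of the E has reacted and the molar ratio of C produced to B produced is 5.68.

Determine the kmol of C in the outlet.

Conversion of E: E consumed = 0.211 × 267 = 56.33 kmol = 1ξ₁ + 2ξ₂.
Selectivity: 1ξ₁ / (1ξ₂) = 5.68 → ξ₁ = 5.68 ξ₂.
Substitute: (1·5.68 + 2) ξ₂ = 56.33 → ξ₂ = 7.334 kmol, ξ₁ = 41.66 kmol.
Outlet amounts (n = n₀ + Σ ν·ξ):
  E: 267 − 1(41.66) − 2(7.334) = 210.6
  A: 1153 − 2(41.66) − 2(7.334) = 1055
  C: 0 + 1(41.66) = 41.66
  B: 0 + 1(7.334) = 7.334

41.7 kmol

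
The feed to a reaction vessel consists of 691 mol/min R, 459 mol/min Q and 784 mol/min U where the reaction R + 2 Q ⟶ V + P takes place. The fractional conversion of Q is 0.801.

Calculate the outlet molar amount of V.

Q reacted = 0.801 × 459 = 367.7 mol/min; ν_Q = −2, so ξ = 367.7/2 = 183.8 mol/min.
Outlet amounts (n = n₀ + ν ξ):
  R: 691 − 1(183.8) = 507.2
  Q: 459 − 2(183.8) = 91.34
  V: 0 + 1(183.8) = 183.8
  P: 0 + 1(183.8) = 183.8
  U: 784 (inert)

184 mol/min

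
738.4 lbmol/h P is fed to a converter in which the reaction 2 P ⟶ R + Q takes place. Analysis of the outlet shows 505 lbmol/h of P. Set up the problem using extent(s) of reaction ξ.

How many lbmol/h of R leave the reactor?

For P: n = n₀ − 2ξ → 505 = 738.4 − 2ξ, giving ξ = 116.7 lbmol/h.
Outlet amounts (n = n₀ + ν ξ):
  P: 738.4 − 2(116.7) = 505
  R: 0 + 1(116.7) = 116.7
  Q: 0 + 1(116.7) = 116.7

117 lbmol/h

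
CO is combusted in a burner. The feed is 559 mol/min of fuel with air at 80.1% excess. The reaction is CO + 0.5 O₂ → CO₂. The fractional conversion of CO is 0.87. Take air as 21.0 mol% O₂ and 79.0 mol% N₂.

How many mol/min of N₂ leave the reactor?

Stoichiometric O₂ = 0.5 × 559 = 279.5 mol/min; O₂ fed = 279.5 × 1.801 = 503.4 mol/min.
N₂ fed = 503.4 × 79/21 = 1894 mol/min.
Fuel reacted = 0.87 × 559 → ξ = 486.3 mol/min.
Outlet (n = n₀ + ν ξ):
  CO: 559 − 1(486.3) = 72.67
  O₂: 503.4 − 0.5(486.3) = 260.2
  N₂: 1894 (inert)
  CO₂: 0 + 1(486.3) = 486.3

1890 mol/min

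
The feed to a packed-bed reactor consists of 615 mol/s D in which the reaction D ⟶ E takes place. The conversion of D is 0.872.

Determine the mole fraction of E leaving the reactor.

0.872

D reacted = 0.872 × 615 = 536.3 mol/s; ν_D = −1, so ξ = 536.3/1 = 536.3 mol/s.
Outlet amounts (n = n₀ + ν ξ):
  D: 615 − 1(536.3) = 78.72
  E: 0 + 1(536.3) = 536.3
Total out = 615 mol/s; y_E = 536.3 / 615 = 0.872.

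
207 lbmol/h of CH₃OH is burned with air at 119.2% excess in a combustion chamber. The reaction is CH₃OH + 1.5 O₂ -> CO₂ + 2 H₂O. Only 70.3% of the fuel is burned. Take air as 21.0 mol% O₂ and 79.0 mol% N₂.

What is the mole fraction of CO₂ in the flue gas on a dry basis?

0.0451

Stoichiometric O₂ = 1.5 × 207 = 310.5 lbmol/h; O₂ fed = 310.5 × 2.192 = 680.6 lbmol/h.
N₂ fed = 680.6 × 79/21 = 2560 lbmol/h.
Fuel reacted = 0.703 × 207 → ξ = 145.5 lbmol/h.
Outlet (n = n₀ + ν ξ):
  CH₃OH: 207 − 1(145.5) = 61.48
  O₂: 680.6 − 1.5(145.5) = 462.3
  N₂: 2560 (inert)
  CO₂: 0 + 1(145.5) = 145.5
  H₂O: 0 + 2(145.5) = 291
Dry total = 3230 lbmol/h; y_CO₂ (dry) = 145.5 / 3230 = 0.04506.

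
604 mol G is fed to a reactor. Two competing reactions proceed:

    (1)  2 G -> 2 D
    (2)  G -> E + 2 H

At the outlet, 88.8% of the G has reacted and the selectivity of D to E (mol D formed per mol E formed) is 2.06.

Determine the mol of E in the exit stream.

175 mol

Conversion of G: G consumed = 0.888 × 604 = 536.4 mol = 2ξ₁ + 1ξ₂.
Selectivity: 2ξ₁ / (1ξ₂) = 2.06 → ξ₁ = 1.03 ξ₂.
Substitute: (2·1.03 + 1) ξ₂ = 536.4 → ξ₂ = 175.3 mol, ξ₁ = 180.5 mol.
Outlet amounts (n = n₀ + Σ ν·ξ):
  G: 604 − 2(180.5) − 1(175.3) = 67.65
  D: 0 + 2(180.5) = 361.1
  E: 0 + 1(175.3) = 175.3
  H: 0 + 2(175.3) = 350.6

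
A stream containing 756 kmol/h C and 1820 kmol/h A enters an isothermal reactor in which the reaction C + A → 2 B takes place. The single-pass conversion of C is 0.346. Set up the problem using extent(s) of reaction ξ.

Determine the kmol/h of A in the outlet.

C reacted = 0.346 × 756 = 261.6 kmol/h; ν_C = −1, so ξ = 261.6/1 = 261.6 kmol/h.
Outlet amounts (n = n₀ + ν ξ):
  C: 756 − 1(261.6) = 494.4
  A: 1820 − 1(261.6) = 1558
  B: 0 + 2(261.6) = 523.2

1560 kmol/h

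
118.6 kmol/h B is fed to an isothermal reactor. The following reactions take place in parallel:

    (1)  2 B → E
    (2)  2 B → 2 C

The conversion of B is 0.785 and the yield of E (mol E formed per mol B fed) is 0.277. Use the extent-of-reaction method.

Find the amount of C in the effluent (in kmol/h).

Yield of E: 1ξ₁ / 118.6 = 0.277 → ξ₁ = 32.85 kmol/h.
Conversion of B: 2ξ₁ + 2ξ₂ = 0.785 × 118.6 = 93.1 → ξ₂ = 13.7 kmol/h.
Outlet amounts (n = n₀ + Σ ν·ξ):
  B: 118.6 − 2(32.85) − 2(13.7) = 25.5
  E: 0 + 1(32.85) = 32.85
  C: 0 + 2(13.7) = 27.4

27.4 kmol/h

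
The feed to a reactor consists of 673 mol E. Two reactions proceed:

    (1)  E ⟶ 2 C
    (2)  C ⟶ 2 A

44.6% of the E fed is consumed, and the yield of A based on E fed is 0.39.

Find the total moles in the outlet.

Conversion of E: E consumed = 1ξ₁ = 0.446 × 673 → ξ₁ = 300.2 mol.
Yield of A: 2ξ₂ / 673 = 0.39 → ξ₂ = 131.2 mol.
Outlet amounts (n = n₀ + Σ ν·ξ):
  E: 673 − 1(300.2) = 372.8
  C: 0 + 2(300.2) − 1(131.2) = 469.1
  A: 0 + 2(131.2) = 262.5
Total out = 372.8 + 469.1 + 262.5 = 1104 mol.

1100 mol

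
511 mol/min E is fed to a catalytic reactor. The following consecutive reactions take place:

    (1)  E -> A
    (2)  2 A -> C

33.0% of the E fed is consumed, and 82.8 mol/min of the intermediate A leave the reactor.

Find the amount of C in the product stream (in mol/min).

Conversion of E: E consumed = 1ξ₁ = 0.33 × 511 → ξ₁ = 168.6 mol/min.
A balance: n_A = 0 + 1ξ₁ − 2ξ₂ = 82.8 → ξ₂ = (1·168.6 − 82.8)/2 = 42.91 mol/min.
Outlet amounts (n = n₀ + Σ ν·ξ):
  E: 511 − 1(168.6) = 342.4
  A: 0 + 1(168.6) − 2(42.91) = 82.8
  C: 0 + 1(42.91) = 42.91

42.9 mol/min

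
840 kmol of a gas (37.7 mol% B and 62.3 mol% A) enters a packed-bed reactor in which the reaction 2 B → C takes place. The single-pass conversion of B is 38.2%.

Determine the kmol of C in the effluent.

60.5 kmol

B reacted = 0.382 × 316.7 = 121 kmol; ν_B = −2, so ξ = 121/2 = 60.49 kmol.
Outlet amounts (n = n₀ + ν ξ):
  B: 316.7 − 2(60.49) = 195.7
  C: 0 + 1(60.49) = 60.49
  A: 523.3 (inert)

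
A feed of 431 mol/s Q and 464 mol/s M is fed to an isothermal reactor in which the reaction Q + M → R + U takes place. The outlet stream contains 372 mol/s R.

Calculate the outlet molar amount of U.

372 mol/s

For R: n = n₀ + 1ξ → 372 = 0 + 1ξ, giving ξ = 372 mol/s.
Outlet amounts (n = n₀ + ν ξ):
  Q: 431 − 1(372) = 59
  M: 464 − 1(372) = 92
  R: 0 + 1(372) = 372
  U: 0 + 1(372) = 372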